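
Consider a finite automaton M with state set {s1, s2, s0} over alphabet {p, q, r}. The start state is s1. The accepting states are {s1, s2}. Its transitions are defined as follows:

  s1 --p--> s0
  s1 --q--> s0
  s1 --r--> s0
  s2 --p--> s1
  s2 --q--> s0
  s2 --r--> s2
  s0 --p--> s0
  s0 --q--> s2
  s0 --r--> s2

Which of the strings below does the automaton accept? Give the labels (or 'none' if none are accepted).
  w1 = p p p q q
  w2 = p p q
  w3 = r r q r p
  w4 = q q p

w2, w3, w4

w1: Trace: s1 -p-> s0 -p-> s0 -p-> s0 -q-> s2 -q-> s0  → end s0, rejected
w2: Trace: s1 -p-> s0 -p-> s0 -q-> s2  → end s2, accepted
w3: Trace: s1 -r-> s0 -r-> s2 -q-> s0 -r-> s2 -p-> s1  → end s1, accepted
w4: Trace: s1 -q-> s0 -q-> s2 -p-> s1  → end s1, accepted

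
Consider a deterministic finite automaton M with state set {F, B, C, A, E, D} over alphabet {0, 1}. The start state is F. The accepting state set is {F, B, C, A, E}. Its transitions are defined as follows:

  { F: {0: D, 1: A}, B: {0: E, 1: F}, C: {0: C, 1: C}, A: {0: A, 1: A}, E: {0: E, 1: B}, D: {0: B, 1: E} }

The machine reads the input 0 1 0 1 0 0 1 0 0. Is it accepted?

Yes

F → D → E → E → B → E → E → B → E → E
End state E is accepting.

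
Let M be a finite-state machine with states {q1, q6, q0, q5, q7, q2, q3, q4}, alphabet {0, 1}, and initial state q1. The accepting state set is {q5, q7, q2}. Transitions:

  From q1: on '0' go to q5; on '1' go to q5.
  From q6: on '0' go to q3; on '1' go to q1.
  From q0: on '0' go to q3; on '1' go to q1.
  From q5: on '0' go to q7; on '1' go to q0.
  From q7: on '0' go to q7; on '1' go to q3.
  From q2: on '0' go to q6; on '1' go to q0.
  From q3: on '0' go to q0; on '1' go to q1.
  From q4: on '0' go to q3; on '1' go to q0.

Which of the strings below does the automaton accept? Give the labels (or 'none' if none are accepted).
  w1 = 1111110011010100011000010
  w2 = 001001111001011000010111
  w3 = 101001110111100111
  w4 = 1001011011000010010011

w3

w1: q1 → q5 → q0 → q1 → q5 → q0 → q1 → q5 → q7 → q3 → q1 → q5 → q0 → q3 → q1 → q5 → q7 → q7 → q3 → q1 → q5 → q7 → q7 → q7 → q3 → q0  → end q0, rejected
w2: q1 → q5 → q7 → q3 → q0 → q3 → q1 → q5 → q0 → q1 → q5 → q7 → q3 → q0 → q1 → q5 → q7 → q7 → q7 → q7 → q3 → q0 → q1 → q5 → q0  → end q0, rejected
w3: q1 → q5 → q7 → q3 → q0 → q3 → q1 → q5 → q0 → q3 → q1 → q5 → q0 → q1 → q5 → q7 → q3 → q1 → q5  → end q5, accepted
w4: q1 → q5 → q7 → q7 → q3 → q0 → q1 → q5 → q7 → q3 → q1 → q5 → q7 → q7 → q7 → q3 → q0 → q3 → q1 → q5 → q7 → q3 → q1  → end q1, rejected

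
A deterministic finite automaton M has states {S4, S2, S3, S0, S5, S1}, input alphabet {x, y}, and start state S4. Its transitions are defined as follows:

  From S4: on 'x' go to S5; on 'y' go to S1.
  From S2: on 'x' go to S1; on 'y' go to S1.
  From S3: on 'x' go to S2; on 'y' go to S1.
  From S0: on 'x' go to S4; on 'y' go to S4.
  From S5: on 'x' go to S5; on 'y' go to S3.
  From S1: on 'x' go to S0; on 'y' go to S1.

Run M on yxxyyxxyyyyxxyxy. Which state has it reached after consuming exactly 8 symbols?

Trace: S4 -y-> S1 -x-> S0 -x-> S4 -y-> S1 -y-> S1 -x-> S0 -x-> S4 -y-> S1
After 8 symbols: S1.

S1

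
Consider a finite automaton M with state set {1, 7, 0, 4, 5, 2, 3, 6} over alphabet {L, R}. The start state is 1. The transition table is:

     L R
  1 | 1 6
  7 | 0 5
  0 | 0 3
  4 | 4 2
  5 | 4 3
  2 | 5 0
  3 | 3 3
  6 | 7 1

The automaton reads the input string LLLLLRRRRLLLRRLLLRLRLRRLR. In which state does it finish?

1 → 1 → 1 → 1 → 1 → 1 → 6 → 1 → 6 → 1 → 1 → 1 → 1 → 6 → 1 → 1 → 1 → 1 → 6 → 7 → 5 → 4 → 2 → 0 → 0 → 3

3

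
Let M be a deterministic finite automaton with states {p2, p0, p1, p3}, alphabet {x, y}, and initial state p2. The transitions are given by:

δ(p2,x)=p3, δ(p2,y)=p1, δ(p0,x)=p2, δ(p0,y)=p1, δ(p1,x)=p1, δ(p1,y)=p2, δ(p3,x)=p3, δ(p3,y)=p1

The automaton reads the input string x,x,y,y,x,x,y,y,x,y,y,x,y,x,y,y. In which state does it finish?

p1

p2 → p3 → p3 → p1 → p2 → p3 → p3 → p1 → p2 → p3 → p1 → p2 → p3 → p1 → p1 → p2 → p1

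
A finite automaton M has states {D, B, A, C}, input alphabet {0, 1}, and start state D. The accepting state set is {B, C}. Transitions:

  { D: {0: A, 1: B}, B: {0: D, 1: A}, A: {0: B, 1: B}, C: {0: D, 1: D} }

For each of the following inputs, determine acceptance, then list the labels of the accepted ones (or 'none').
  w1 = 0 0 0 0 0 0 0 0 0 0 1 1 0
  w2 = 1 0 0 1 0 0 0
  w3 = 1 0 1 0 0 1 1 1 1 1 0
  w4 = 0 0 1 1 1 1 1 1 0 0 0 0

w1:
  start at D
  read '0': D → A
  read '0': A → B
  read '0': B → D
  read '0': D → A
  read '0': A → B
  read '0': B → D
  read '0': D → A
  read '0': A → B
  read '0': B → D
  read '0': D → A
  read '1': A → B
  read '1': B → A
  read '0': A → B
  end B, accepted
w2:
  start at D
  read '1': D → B
  read '0': B → D
  read '0': D → A
  read '1': A → B
  read '0': B → D
  read '0': D → A
  read '0': A → B
  end B, accepted
w3:
  start at D
  read '1': D → B
  read '0': B → D
  read '1': D → B
  read '0': B → D
  read '0': D → A
  read '1': A → B
  read '1': B → A
  read '1': A → B
  read '1': B → A
  read '1': A → B
  read '0': B → D
  end D, rejected
w4:
  start at D
  read '0': D → A
  read '0': A → B
  read '1': B → A
  read '1': A → B
  read '1': B → A
  read '1': A → B
  read '1': B → A
  read '1': A → B
  read '0': B → D
  read '0': D → A
  read '0': A → B
  read '0': B → D
  end D, rejected

w1, w2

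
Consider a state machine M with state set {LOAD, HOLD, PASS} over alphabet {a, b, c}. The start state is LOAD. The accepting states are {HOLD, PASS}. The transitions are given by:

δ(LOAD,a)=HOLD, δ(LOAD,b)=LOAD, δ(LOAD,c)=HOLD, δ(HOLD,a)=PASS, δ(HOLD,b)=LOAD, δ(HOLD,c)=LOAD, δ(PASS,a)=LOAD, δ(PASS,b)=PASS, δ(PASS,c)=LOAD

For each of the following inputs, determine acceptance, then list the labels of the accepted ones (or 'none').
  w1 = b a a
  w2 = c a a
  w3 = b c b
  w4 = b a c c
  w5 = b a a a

w1:
  start at LOAD
  read 'b': LOAD → LOAD
  read 'a': LOAD → HOLD
  read 'a': HOLD → PASS
  end PASS, accepted
w2:
  start at LOAD
  read 'c': LOAD → HOLD
  read 'a': HOLD → PASS
  read 'a': PASS → LOAD
  end LOAD, rejected
w3:
  start at LOAD
  read 'b': LOAD → LOAD
  read 'c': LOAD → HOLD
  read 'b': HOLD → LOAD
  end LOAD, rejected
w4:
  start at LOAD
  read 'b': LOAD → LOAD
  read 'a': LOAD → HOLD
  read 'c': HOLD → LOAD
  read 'c': LOAD → HOLD
  end HOLD, accepted
w5:
  start at LOAD
  read 'b': LOAD → LOAD
  read 'a': LOAD → HOLD
  read 'a': HOLD → PASS
  read 'a': PASS → LOAD
  end LOAD, rejected

w1, w4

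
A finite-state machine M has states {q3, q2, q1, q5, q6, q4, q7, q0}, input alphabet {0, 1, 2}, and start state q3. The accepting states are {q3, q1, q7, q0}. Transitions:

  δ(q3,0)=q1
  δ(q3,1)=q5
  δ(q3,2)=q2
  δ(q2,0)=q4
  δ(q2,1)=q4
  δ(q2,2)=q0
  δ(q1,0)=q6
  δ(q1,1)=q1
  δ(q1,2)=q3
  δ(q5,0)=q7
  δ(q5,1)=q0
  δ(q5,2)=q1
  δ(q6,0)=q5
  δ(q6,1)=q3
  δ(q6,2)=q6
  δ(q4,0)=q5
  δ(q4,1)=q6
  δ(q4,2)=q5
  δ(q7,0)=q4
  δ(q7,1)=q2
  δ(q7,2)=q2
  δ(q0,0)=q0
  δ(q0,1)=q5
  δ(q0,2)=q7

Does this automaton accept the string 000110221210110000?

q3 → q1 → q6 → q5 → q0 → q5 → q7 → q2 → q0 → q5 → q1 → q1 → q6 → q3 → q5 → q7 → q4 → q5 → q7
End state q7 is accepting.

Yes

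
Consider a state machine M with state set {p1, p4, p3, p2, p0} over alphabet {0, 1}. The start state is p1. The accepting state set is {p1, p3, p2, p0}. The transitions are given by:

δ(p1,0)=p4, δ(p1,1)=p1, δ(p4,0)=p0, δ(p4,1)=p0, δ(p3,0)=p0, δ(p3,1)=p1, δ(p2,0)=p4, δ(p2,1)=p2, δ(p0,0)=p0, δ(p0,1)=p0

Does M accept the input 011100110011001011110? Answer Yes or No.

Yes

start at p1
read '0': p1 → p4
read '1': p4 → p0
read '1': p0 → p0
read '1': p0 → p0
read '0': p0 → p0
read '0': p0 → p0
read '1': p0 → p0
read '1': p0 → p0
read '0': p0 → p0
read '0': p0 → p0
read '1': p0 → p0
read '1': p0 → p0
read '0': p0 → p0
read '0': p0 → p0
read '1': p0 → p0
read '0': p0 → p0
read '1': p0 → p0
read '1': p0 → p0
read '1': p0 → p0
read '1': p0 → p0
read '0': p0 → p0
End state p0 is accepting.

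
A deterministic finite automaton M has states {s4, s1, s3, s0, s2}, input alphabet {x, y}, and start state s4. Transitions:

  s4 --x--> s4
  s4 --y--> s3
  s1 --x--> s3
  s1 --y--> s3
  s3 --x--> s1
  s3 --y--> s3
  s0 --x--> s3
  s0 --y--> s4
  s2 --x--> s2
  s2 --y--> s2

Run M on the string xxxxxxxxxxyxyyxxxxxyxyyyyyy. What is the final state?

s3

s4 → s4 → s4 → s4 → s4 → s4 → s4 → s4 → s4 → s4 → s4 → s3 → s1 → s3 → s3 → s1 → s3 → s1 → s3 → s1 → s3 → s1 → s3 → s3 → s3 → s3 → s3 → s3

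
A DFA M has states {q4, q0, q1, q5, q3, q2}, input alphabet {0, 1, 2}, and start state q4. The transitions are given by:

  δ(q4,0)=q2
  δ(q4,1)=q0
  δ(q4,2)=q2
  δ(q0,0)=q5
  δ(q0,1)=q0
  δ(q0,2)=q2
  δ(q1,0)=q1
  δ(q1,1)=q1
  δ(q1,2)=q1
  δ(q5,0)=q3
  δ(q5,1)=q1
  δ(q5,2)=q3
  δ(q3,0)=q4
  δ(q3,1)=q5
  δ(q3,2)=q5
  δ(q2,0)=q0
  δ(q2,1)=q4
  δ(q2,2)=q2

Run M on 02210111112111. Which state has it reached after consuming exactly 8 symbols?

start at q4
read '0': q4 → q2
read '2': q2 → q2
read '2': q2 → q2
read '1': q2 → q4
read '0': q4 → q2
read '1': q2 → q4
read '1': q4 → q0
read '1': q0 → q0
After 8 symbols: q0.

q0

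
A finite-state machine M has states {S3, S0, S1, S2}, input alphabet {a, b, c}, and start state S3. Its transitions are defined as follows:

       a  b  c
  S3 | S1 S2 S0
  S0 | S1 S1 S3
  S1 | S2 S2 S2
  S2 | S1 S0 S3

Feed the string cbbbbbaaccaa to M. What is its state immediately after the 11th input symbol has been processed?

S3 → S0 → S1 → S2 → S0 → S1 → S2 → S1 → S2 → S3 → S0 → S1
After 11 symbols: S1.

S1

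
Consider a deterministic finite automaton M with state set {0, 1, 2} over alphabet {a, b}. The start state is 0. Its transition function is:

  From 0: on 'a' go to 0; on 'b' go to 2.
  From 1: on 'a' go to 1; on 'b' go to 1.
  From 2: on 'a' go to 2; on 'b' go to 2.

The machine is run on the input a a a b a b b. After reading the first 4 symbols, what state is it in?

2

start at 0
read 'a': 0 → 0
read 'a': 0 → 0
read 'a': 0 → 0
read 'b': 0 → 2
After 4 symbols: 2.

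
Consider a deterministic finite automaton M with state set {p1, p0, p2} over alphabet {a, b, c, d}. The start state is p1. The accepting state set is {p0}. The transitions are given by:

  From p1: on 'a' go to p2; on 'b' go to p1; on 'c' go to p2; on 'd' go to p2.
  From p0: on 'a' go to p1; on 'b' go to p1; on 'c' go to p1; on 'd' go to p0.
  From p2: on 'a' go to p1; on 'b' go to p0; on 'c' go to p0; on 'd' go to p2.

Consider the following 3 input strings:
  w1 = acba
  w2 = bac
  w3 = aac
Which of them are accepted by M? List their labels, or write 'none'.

w1:
  start at p1
  read 'a': p1 → p2
  read 'c': p2 → p0
  read 'b': p0 → p1
  read 'a': p1 → p2
  end p2, rejected
w2:
  start at p1
  read 'b': p1 → p1
  read 'a': p1 → p2
  read 'c': p2 → p0
  end p0, accepted
w3:
  start at p1
  read 'a': p1 → p2
  read 'a': p2 → p1
  read 'c': p1 → p2
  end p2, rejected

w2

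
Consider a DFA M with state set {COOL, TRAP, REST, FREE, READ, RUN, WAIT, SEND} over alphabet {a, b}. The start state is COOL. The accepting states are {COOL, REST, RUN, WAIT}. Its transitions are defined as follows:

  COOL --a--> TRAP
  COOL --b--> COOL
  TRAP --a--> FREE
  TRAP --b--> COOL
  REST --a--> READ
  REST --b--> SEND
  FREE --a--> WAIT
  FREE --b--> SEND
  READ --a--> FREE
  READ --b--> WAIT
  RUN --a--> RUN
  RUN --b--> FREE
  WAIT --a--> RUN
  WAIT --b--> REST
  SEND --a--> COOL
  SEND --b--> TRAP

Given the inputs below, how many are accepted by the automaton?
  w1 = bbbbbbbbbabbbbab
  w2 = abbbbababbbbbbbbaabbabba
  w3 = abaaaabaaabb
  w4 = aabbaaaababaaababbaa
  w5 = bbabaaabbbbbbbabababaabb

1

w1: Trace: COOL -b-> COOL -b-> COOL -b-> COOL -b-> COOL -b-> COOL -b-> COOL -b-> COOL -b-> COOL -b-> COOL -a-> TRAP -b-> COOL -b-> COOL -b-> COOL -b-> COOL -a-> TRAP -b-> COOL  → end COOL, accepted
w2: Trace: COOL -a-> TRAP -b-> COOL -b-> COOL -b-> COOL -b-> COOL -a-> TRAP -b-> COOL -a-> TRAP -b-> COOL -b-> COOL -b-> COOL -b-> COOL -b-> COOL -b-> COOL -b-> COOL -b-> COOL -a-> TRAP -a-> FREE -b-> SEND -b-> TRAP -a-> FREE -b-> SEND -b-> TRAP -a-> FREE  → end FREE, rejected
w3: Trace: COOL -a-> TRAP -b-> COOL -a-> TRAP -a-> FREE -a-> WAIT -a-> RUN -b-> FREE -a-> WAIT -a-> RUN -a-> RUN -b-> FREE -b-> SEND  → end SEND, rejected
w4: Trace: COOL -a-> TRAP -a-> FREE -b-> SEND -b-> TRAP -a-> FREE -a-> WAIT -a-> RUN -a-> RUN -b-> FREE -a-> WAIT -b-> REST -a-> READ -a-> FREE -a-> WAIT -b-> REST -a-> READ -b-> WAIT -b-> REST -a-> READ -a-> FREE  → end FREE, rejected
w5: Trace: COOL -b-> COOL -b-> COOL -a-> TRAP -b-> COOL -a-> TRAP -a-> FREE -a-> WAIT -b-> REST -b-> SEND -b-> TRAP -b-> COOL -b-> COOL -b-> COOL -b-> COOL -a-> TRAP -b-> COOL -a-> TRAP -b-> COOL -a-> TRAP -b-> COOL -a-> TRAP -a-> FREE -b-> SEND -b-> TRAP  → end TRAP, rejected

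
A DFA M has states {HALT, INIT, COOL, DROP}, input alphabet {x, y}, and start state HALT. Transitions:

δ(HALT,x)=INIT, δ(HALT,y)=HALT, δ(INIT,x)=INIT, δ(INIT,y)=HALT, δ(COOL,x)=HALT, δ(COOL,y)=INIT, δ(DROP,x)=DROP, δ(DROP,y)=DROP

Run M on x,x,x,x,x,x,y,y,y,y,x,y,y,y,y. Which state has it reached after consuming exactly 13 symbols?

start at HALT
read 'x': HALT → INIT
read 'x': INIT → INIT
read 'x': INIT → INIT
read 'x': INIT → INIT
read 'x': INIT → INIT
read 'x': INIT → INIT
read 'y': INIT → HALT
read 'y': HALT → HALT
read 'y': HALT → HALT
read 'y': HALT → HALT
read 'x': HALT → INIT
read 'y': INIT → HALT
read 'y': HALT → HALT
After 13 symbols: HALT.

HALT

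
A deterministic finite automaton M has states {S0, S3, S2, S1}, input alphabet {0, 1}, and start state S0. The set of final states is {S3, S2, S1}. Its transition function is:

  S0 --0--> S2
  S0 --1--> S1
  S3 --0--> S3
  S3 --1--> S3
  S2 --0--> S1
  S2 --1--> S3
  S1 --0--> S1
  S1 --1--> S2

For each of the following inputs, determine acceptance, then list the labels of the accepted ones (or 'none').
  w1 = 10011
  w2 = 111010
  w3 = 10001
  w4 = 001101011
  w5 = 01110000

w1:
  start at S0
  read '1': S0 → S1
  read '0': S1 → S1
  read '0': S1 → S1
  read '1': S1 → S2
  read '1': S2 → S3
  end S3, accepted
w2:
  start at S0
  read '1': S0 → S1
  read '1': S1 → S2
  read '1': S2 → S3
  read '0': S3 → S3
  read '1': S3 → S3
  read '0': S3 → S3
  end S3, accepted
w3:
  start at S0
  read '1': S0 → S1
  read '0': S1 → S1
  read '0': S1 → S1
  read '0': S1 → S1
  read '1': S1 → S2
  end S2, accepted
w4:
  start at S0
  read '0': S0 → S2
  read '0': S2 → S1
  read '1': S1 → S2
  read '1': S2 → S3
  read '0': S3 → S3
  read '1': S3 → S3
  read '0': S3 → S3
  read '1': S3 → S3
  read '1': S3 → S3
  end S3, accepted
w5:
  start at S0
  read '0': S0 → S2
  read '1': S2 → S3
  read '1': S3 → S3
  read '1': S3 → S3
  read '0': S3 → S3
  read '0': S3 → S3
  read '0': S3 → S3
  read '0': S3 → S3
  end S3, accepted

w1, w2, w3, w4, w5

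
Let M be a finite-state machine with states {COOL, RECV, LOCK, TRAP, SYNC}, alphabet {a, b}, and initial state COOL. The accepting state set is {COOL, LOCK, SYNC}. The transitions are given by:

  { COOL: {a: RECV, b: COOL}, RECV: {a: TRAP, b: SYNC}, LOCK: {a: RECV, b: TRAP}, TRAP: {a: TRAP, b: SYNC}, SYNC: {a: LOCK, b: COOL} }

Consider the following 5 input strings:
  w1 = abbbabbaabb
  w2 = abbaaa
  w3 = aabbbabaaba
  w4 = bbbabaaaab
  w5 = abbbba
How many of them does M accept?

w1:
  start at COOL
  read 'a': COOL → RECV
  read 'b': RECV → SYNC
  read 'b': SYNC → COOL
  read 'b': COOL → COOL
  read 'a': COOL → RECV
  read 'b': RECV → SYNC
  read 'b': SYNC → COOL
  read 'a': COOL → RECV
  read 'a': RECV → TRAP
  read 'b': TRAP → SYNC
  read 'b': SYNC → COOL
  end COOL, accepted
w2:
  start at COOL
  read 'a': COOL → RECV
  read 'b': RECV → SYNC
  read 'b': SYNC → COOL
  read 'a': COOL → RECV
  read 'a': RECV → TRAP
  read 'a': TRAP → TRAP
  end TRAP, rejected
w3:
  start at COOL
  read 'a': COOL → RECV
  read 'a': RECV → TRAP
  read 'b': TRAP → SYNC
  read 'b': SYNC → COOL
  read 'b': COOL → COOL
  read 'a': COOL → RECV
  read 'b': RECV → SYNC
  read 'a': SYNC → LOCK
  read 'a': LOCK → RECV
  read 'b': RECV → SYNC
  read 'a': SYNC → LOCK
  end LOCK, accepted
w4:
  start at COOL
  read 'b': COOL → COOL
  read 'b': COOL → COOL
  read 'b': COOL → COOL
  read 'a': COOL → RECV
  read 'b': RECV → SYNC
  read 'a': SYNC → LOCK
  read 'a': LOCK → RECV
  read 'a': RECV → TRAP
  read 'a': TRAP → TRAP
  read 'b': TRAP → SYNC
  end SYNC, accepted
w5:
  start at COOL
  read 'a': COOL → RECV
  read 'b': RECV → SYNC
  read 'b': SYNC → COOL
  read 'b': COOL → COOL
  read 'b': COOL → COOL
  read 'a': COOL → RECV
  end RECV, rejected

3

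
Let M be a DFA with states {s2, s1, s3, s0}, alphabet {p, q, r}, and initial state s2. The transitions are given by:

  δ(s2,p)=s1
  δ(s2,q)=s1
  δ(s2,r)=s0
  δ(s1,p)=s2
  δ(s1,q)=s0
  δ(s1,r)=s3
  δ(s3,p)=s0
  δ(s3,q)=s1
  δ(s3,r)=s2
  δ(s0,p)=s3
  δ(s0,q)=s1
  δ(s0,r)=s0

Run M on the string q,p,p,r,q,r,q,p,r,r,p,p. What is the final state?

s2 → s1 → s2 → s1 → s3 → s1 → s3 → s1 → s2 → s0 → s0 → s3 → s0

s0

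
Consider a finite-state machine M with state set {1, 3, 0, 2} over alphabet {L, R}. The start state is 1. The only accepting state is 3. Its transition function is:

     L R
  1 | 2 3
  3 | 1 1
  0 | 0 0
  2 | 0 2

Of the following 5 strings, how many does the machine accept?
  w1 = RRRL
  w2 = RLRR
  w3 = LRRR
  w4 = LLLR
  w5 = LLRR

0

w1: Trace: 1 -R-> 3 -R-> 1 -R-> 3 -L-> 1  → end 1, rejected
w2: Trace: 1 -R-> 3 -L-> 1 -R-> 3 -R-> 1  → end 1, rejected
w3: Trace: 1 -L-> 2 -R-> 2 -R-> 2 -R-> 2  → end 2, rejected
w4: Trace: 1 -L-> 2 -L-> 0 -L-> 0 -R-> 0  → end 0, rejected
w5: Trace: 1 -L-> 2 -L-> 0 -R-> 0 -R-> 0  → end 0, rejected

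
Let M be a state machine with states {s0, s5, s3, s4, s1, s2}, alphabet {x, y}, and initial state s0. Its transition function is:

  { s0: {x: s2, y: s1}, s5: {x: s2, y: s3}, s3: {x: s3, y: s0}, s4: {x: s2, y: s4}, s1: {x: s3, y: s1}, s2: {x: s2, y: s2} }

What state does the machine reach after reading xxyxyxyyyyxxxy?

s2

start at s0
read 'x': s0 → s2
read 'x': s2 → s2
read 'y': s2 → s2
read 'x': s2 → s2
read 'y': s2 → s2
read 'x': s2 → s2
read 'y': s2 → s2
read 'y': s2 → s2
read 'y': s2 → s2
read 'y': s2 → s2
read 'x': s2 → s2
read 'x': s2 → s2
read 'x': s2 → s2
read 'y': s2 → s2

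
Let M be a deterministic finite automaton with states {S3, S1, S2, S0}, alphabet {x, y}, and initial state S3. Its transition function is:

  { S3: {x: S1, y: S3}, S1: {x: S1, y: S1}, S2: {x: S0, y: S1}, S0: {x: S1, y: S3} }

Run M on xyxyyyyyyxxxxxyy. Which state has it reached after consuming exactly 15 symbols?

start at S3
read 'x': S3 → S1
read 'y': S1 → S1
read 'x': S1 → S1
read 'y': S1 → S1
read 'y': S1 → S1
read 'y': S1 → S1
read 'y': S1 → S1
read 'y': S1 → S1
read 'y': S1 → S1
read 'x': S1 → S1
read 'x': S1 → S1
read 'x': S1 → S1
read 'x': S1 → S1
read 'x': S1 → S1
read 'y': S1 → S1
After 15 symbols: S1.

S1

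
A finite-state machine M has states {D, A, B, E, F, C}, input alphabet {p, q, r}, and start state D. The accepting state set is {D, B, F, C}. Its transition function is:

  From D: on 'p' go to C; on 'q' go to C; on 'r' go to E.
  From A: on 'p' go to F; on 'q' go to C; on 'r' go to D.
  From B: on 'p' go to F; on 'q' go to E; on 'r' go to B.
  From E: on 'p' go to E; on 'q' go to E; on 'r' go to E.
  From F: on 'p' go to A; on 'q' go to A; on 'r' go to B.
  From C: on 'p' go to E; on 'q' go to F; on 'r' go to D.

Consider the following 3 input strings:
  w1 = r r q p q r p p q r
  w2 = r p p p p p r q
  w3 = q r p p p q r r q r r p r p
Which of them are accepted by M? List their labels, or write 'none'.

none

w1:
  start at D
  read 'r': D → E
  read 'r': E → E
  read 'q': E → E
  read 'p': E → E
  read 'q': E → E
  read 'r': E → E
  read 'p': E → E
  read 'p': E → E
  read 'q': E → E
  read 'r': E → E
  end E, rejected
w2:
  start at D
  read 'r': D → E
  read 'p': E → E
  read 'p': E → E
  read 'p': E → E
  read 'p': E → E
  read 'p': E → E
  read 'r': E → E
  read 'q': E → E
  end E, rejected
w3:
  start at D
  read 'q': D → C
  read 'r': C → D
  read 'p': D → C
  read 'p': C → E
  read 'p': E → E
  read 'q': E → E
  read 'r': E → E
  read 'r': E → E
  read 'q': E → E
  read 'r': E → E
  read 'r': E → E
  read 'p': E → E
  read 'r': E → E
  read 'p': E → E
  end E, rejected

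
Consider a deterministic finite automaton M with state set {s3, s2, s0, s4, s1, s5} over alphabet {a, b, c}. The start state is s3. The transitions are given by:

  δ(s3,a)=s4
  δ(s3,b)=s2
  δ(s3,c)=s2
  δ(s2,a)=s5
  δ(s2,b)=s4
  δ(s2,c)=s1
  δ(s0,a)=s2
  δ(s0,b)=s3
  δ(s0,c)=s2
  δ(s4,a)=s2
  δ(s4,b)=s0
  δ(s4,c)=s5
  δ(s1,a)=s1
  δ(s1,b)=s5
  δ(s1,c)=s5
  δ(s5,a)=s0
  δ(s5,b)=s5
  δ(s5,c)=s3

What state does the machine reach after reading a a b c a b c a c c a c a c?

start at s3
read 'a': s3 → s4
read 'a': s4 → s2
read 'b': s2 → s4
read 'c': s4 → s5
read 'a': s5 → s0
read 'b': s0 → s3
read 'c': s3 → s2
read 'a': s2 → s5
read 'c': s5 → s3
read 'c': s3 → s2
read 'a': s2 → s5
read 'c': s5 → s3
read 'a': s3 → s4
read 'c': s4 → s5

s5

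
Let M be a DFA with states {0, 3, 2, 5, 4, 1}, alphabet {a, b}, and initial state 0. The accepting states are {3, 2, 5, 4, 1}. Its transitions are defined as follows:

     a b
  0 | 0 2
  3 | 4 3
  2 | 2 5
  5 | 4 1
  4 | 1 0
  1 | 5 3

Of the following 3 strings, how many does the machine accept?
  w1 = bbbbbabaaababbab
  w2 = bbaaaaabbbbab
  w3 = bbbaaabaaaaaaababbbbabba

2

w1: 0 → 2 → 5 → 1 → 3 → 3 → 4 → 0 → 0 → 0 → 0 → 2 → 2 → 5 → 1 → 5 → 1  → end 1, accepted
w2: 0 → 2 → 5 → 4 → 1 → 5 → 4 → 1 → 3 → 3 → 3 → 3 → 4 → 0  → end 0, rejected
w3: 0 → 2 → 5 → 1 → 5 → 4 → 1 → 3 → 4 → 1 → 5 → 4 → 1 → 5 → 4 → 0 → 0 → 2 → 5 → 1 → 3 → 4 → 0 → 2 → 2  → end 2, accepted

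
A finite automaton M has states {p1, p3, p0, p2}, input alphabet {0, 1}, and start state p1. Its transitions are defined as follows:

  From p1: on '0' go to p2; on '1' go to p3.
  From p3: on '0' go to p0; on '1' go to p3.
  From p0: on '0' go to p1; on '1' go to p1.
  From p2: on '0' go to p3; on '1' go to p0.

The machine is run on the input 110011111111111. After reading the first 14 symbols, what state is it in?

p3

start at p1
read '1': p1 → p3
read '1': p3 → p3
read '0': p3 → p0
read '0': p0 → p1
read '1': p1 → p3
read '1': p3 → p3
read '1': p3 → p3
read '1': p3 → p3
read '1': p3 → p3
read '1': p3 → p3
read '1': p3 → p3
read '1': p3 → p3
read '1': p3 → p3
read '1': p3 → p3
After 14 symbols: p3.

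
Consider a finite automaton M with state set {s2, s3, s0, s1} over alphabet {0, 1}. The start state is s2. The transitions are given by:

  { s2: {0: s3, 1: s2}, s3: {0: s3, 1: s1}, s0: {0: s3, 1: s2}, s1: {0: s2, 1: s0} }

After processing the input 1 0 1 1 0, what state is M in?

s2 → s2 → s3 → s1 → s0 → s3

s3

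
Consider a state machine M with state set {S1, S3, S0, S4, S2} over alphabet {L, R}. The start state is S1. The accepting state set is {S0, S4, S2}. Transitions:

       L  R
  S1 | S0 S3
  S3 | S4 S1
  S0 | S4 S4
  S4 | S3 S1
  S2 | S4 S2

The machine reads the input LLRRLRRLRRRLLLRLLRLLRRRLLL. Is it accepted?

No

Trace: S1 -L-> S0 -L-> S4 -R-> S1 -R-> S3 -L-> S4 -R-> S1 -R-> S3 -L-> S4 -R-> S1 -R-> S3 -R-> S1 -L-> S0 -L-> S4 -L-> S3 -R-> S1 -L-> S0 -L-> S4 -R-> S1 -L-> S0 -L-> S4 -R-> S1 -R-> S3 -R-> S1 -L-> S0 -L-> S4 -L-> S3
End state S3 is not accepting.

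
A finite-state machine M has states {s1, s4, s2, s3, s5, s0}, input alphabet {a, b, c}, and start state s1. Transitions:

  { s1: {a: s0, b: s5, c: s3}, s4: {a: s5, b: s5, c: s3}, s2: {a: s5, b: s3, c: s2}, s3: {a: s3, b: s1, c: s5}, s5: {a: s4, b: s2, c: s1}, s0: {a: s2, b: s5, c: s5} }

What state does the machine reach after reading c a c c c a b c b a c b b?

Trace: s1 -c-> s3 -a-> s3 -c-> s5 -c-> s1 -c-> s3 -a-> s3 -b-> s1 -c-> s3 -b-> s1 -a-> s0 -c-> s5 -b-> s2 -b-> s3

s3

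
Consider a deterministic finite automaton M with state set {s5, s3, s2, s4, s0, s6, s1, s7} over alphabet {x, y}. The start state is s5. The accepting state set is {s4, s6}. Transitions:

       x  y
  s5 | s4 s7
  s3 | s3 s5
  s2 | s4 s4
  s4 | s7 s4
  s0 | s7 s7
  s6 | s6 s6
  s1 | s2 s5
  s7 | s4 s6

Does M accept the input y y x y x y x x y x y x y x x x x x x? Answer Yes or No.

s5 → s7 → s6 → s6 → s6 → s6 → s6 → s6 → s6 → s6 → s6 → s6 → s6 → s6 → s6 → s6 → s6 → s6 → s6 → s6
End state s6 is accepting.

Yes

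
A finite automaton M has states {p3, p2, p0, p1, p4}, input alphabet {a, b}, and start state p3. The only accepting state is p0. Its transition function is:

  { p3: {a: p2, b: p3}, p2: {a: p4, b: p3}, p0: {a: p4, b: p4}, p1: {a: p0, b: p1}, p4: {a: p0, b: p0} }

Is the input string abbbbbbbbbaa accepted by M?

No

Trace: p3 -a-> p2 -b-> p3 -b-> p3 -b-> p3 -b-> p3 -b-> p3 -b-> p3 -b-> p3 -b-> p3 -b-> p3 -a-> p2 -a-> p4
End state p4 is not accepting.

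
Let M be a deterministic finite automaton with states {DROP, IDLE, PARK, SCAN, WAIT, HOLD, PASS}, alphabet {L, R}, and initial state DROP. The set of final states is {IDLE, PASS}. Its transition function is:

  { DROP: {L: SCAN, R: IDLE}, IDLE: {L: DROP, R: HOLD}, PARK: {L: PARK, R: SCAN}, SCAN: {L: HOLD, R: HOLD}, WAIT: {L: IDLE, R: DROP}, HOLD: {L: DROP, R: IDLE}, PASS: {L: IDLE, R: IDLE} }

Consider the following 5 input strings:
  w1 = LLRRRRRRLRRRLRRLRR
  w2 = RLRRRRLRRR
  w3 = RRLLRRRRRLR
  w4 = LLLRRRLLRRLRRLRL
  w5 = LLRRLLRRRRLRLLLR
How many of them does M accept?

w1: Trace: DROP -L-> SCAN -L-> HOLD -R-> IDLE -R-> HOLD -R-> IDLE -R-> HOLD -R-> IDLE -R-> HOLD -L-> DROP -R-> IDLE -R-> HOLD -R-> IDLE -L-> DROP -R-> IDLE -R-> HOLD -L-> DROP -R-> IDLE -R-> HOLD  → end HOLD, rejected
w2: Trace: DROP -R-> IDLE -L-> DROP -R-> IDLE -R-> HOLD -R-> IDLE -R-> HOLD -L-> DROP -R-> IDLE -R-> HOLD -R-> IDLE  → end IDLE, accepted
w3: Trace: DROP -R-> IDLE -R-> HOLD -L-> DROP -L-> SCAN -R-> HOLD -R-> IDLE -R-> HOLD -R-> IDLE -R-> HOLD -L-> DROP -R-> IDLE  → end IDLE, accepted
w4: Trace: DROP -L-> SCAN -L-> HOLD -L-> DROP -R-> IDLE -R-> HOLD -R-> IDLE -L-> DROP -L-> SCAN -R-> HOLD -R-> IDLE -L-> DROP -R-> IDLE -R-> HOLD -L-> DROP -R-> IDLE -L-> DROP  → end DROP, rejected
w5: Trace: DROP -L-> SCAN -L-> HOLD -R-> IDLE -R-> HOLD -L-> DROP -L-> SCAN -R-> HOLD -R-> IDLE -R-> HOLD -R-> IDLE -L-> DROP -R-> IDLE -L-> DROP -L-> SCAN -L-> HOLD -R-> IDLE  → end IDLE, accepted

3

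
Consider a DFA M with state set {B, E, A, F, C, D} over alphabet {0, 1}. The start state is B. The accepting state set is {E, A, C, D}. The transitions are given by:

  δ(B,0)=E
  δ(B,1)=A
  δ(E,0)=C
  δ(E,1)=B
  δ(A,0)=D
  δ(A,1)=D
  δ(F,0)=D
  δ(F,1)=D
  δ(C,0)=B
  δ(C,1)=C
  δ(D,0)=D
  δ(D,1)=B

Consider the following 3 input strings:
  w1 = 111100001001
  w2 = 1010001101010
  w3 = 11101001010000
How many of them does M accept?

3

w1:
  start at B
  read '1': B → A
  read '1': A → D
  read '1': D → B
  read '1': B → A
  read '0': A → D
  read '0': D → D
  read '0': D → D
  read '0': D → D
  read '1': D → B
  read '0': B → E
  read '0': E → C
  read '1': C → C
  end C, accepted
w2:
  start at B
  read '1': B → A
  read '0': A → D
  read '1': D → B
  read '0': B → E
  read '0': E → C
  read '0': C → B
  read '1': B → A
  read '1': A → D
  read '0': D → D
  read '1': D → B
  read '0': B → E
  read '1': E → B
  read '0': B → E
  end E, accepted
w3:
  start at B
  read '1': B → A
  read '1': A → D
  read '1': D → B
  read '0': B → E
  read '1': E → B
  read '0': B → E
  read '0': E → C
  read '1': C → C
  read '0': C → B
  read '1': B → A
  read '0': A → D
  read '0': D → D
  read '0': D → D
  read '0': D → D
  end D, accepted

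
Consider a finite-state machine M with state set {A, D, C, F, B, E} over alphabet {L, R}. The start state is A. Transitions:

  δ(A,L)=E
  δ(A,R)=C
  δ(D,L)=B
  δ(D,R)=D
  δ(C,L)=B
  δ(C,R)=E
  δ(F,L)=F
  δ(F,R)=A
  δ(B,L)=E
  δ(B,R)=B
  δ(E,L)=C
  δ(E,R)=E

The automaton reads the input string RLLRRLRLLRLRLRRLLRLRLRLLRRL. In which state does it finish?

Trace: A -R-> C -L-> B -L-> E -R-> E -R-> E -L-> C -R-> E -L-> C -L-> B -R-> B -L-> E -R-> E -L-> C -R-> E -R-> E -L-> C -L-> B -R-> B -L-> E -R-> E -L-> C -R-> E -L-> C -L-> B -R-> B -R-> B -L-> E

E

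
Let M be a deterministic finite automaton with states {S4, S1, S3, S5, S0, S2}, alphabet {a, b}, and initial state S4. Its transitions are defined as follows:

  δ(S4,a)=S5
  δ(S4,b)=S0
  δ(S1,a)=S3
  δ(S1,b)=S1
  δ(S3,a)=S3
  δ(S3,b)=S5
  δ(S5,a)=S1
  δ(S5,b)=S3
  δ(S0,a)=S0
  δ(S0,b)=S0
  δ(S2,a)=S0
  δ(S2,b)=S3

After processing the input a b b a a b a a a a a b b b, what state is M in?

S5

Trace: S4 -a-> S5 -b-> S3 -b-> S5 -a-> S1 -a-> S3 -b-> S5 -a-> S1 -a-> S3 -a-> S3 -a-> S3 -a-> S3 -b-> S5 -b-> S3 -b-> S5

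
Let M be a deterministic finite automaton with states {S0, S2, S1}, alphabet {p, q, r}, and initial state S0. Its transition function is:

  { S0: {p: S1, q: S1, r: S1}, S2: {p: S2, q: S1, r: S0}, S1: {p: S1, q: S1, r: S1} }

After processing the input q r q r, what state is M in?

S0 → S1 → S1 → S1 → S1

S1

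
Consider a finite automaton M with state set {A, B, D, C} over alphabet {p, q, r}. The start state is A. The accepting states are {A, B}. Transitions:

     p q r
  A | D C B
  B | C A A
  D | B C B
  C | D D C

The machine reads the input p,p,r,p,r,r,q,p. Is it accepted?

A → D → B → A → D → B → A → C → D
End state D is not accepting.

No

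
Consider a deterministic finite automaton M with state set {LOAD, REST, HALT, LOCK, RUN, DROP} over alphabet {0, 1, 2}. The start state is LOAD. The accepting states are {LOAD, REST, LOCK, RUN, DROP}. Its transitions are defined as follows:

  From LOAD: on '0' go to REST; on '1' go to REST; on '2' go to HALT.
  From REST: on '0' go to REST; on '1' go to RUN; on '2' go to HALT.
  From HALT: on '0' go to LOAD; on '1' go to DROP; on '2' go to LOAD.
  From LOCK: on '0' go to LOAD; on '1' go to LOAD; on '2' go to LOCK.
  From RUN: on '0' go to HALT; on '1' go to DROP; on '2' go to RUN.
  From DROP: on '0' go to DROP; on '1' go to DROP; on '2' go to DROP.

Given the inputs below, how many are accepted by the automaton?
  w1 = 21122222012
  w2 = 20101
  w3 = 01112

w1: LOAD → HALT → DROP → DROP → DROP → DROP → DROP → DROP → DROP → DROP → DROP → DROP  → end DROP, accepted
w2: LOAD → HALT → LOAD → REST → REST → RUN  → end RUN, accepted
w3: LOAD → REST → RUN → DROP → DROP → DROP  → end DROP, accepted

3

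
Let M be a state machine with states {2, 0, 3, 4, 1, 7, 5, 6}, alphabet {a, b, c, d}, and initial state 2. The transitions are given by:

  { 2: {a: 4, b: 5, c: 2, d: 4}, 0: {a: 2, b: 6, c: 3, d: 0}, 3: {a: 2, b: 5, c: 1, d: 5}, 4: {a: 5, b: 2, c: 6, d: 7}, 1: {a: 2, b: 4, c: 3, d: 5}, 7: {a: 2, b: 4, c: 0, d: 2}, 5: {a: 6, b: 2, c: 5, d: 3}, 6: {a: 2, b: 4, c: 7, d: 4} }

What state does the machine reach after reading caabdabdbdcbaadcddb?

4

Trace: 2 -c-> 2 -a-> 4 -a-> 5 -b-> 2 -d-> 4 -a-> 5 -b-> 2 -d-> 4 -b-> 2 -d-> 4 -c-> 6 -b-> 4 -a-> 5 -a-> 6 -d-> 4 -c-> 6 -d-> 4 -d-> 7 -b-> 4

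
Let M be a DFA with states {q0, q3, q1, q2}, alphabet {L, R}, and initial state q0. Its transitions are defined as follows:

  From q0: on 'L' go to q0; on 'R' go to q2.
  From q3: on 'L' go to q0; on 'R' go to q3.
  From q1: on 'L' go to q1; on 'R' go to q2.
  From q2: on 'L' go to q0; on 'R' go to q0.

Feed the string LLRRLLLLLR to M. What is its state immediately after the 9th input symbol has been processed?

start at q0
read 'L': q0 → q0
read 'L': q0 → q0
read 'R': q0 → q2
read 'R': q2 → q0
read 'L': q0 → q0
read 'L': q0 → q0
read 'L': q0 → q0
read 'L': q0 → q0
read 'L': q0 → q0
After 9 symbols: q0.

q0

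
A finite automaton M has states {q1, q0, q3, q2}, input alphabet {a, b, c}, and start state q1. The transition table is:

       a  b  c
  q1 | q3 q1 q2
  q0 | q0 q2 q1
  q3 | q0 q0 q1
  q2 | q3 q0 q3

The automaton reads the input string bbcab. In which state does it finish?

start at q1
read 'b': q1 → q1
read 'b': q1 → q1
read 'c': q1 → q2
read 'a': q2 → q3
read 'b': q3 → q0

q0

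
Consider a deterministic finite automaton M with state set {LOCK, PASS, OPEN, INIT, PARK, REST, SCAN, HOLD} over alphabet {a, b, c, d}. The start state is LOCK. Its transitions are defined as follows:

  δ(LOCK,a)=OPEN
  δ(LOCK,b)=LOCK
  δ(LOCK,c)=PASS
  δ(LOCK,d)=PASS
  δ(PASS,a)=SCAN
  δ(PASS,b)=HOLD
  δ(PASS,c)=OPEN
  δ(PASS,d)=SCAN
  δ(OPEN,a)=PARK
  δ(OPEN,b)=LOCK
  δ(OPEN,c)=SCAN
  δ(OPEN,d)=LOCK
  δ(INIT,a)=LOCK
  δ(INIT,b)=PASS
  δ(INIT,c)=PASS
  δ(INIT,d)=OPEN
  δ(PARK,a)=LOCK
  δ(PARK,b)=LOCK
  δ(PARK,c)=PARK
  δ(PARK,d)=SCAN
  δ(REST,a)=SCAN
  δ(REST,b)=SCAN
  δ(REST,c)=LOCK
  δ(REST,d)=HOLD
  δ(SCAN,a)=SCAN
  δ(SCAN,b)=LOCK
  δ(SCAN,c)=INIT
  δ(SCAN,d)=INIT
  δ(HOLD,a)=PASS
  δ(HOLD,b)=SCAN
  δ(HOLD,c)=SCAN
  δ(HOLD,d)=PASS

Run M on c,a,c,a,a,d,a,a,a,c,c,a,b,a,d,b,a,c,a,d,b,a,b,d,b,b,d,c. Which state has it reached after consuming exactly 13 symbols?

LOCK

start at LOCK
read 'c': LOCK → PASS
read 'a': PASS → SCAN
read 'c': SCAN → INIT
read 'a': INIT → LOCK
read 'a': LOCK → OPEN
read 'd': OPEN → LOCK
read 'a': LOCK → OPEN
read 'a': OPEN → PARK
read 'a': PARK → LOCK
read 'c': LOCK → PASS
read 'c': PASS → OPEN
read 'a': OPEN → PARK
read 'b': PARK → LOCK
After 13 symbols: LOCK.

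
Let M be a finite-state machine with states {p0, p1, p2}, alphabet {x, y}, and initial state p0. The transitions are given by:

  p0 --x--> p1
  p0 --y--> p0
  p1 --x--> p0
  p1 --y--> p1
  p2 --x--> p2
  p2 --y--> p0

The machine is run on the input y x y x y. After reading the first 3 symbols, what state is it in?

p1

start at p0
read 'y': p0 → p0
read 'x': p0 → p1
read 'y': p1 → p1
After 3 symbols: p1.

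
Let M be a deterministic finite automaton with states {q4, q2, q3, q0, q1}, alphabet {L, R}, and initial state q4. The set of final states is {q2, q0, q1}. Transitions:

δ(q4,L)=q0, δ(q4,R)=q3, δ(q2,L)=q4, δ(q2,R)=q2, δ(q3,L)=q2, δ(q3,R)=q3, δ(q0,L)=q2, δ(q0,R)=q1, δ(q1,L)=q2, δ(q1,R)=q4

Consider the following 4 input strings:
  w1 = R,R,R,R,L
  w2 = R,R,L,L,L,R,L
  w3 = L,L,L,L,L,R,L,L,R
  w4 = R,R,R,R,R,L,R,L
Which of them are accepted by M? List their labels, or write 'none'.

w1:
  start at q4
  read 'R': q4 → q3
  read 'R': q3 → q3
  read 'R': q3 → q3
  read 'R': q3 → q3
  read 'L': q3 → q2
  end q2, accepted
w2:
  start at q4
  read 'R': q4 → q3
  read 'R': q3 → q3
  read 'L': q3 → q2
  read 'L': q2 → q4
  read 'L': q4 → q0
  read 'R': q0 → q1
  read 'L': q1 → q2
  end q2, accepted
w3:
  start at q4
  read 'L': q4 → q0
  read 'L': q0 → q2
  read 'L': q2 → q4
  read 'L': q4 → q0
  read 'L': q0 → q2
  read 'R': q2 → q2
  read 'L': q2 → q4
  read 'L': q4 → q0
  read 'R': q0 → q1
  end q1, accepted
w4:
  start at q4
  read 'R': q4 → q3
  read 'R': q3 → q3
  read 'R': q3 → q3
  read 'R': q3 → q3
  read 'R': q3 → q3
  read 'L': q3 → q2
  read 'R': q2 → q2
  read 'L': q2 → q4
  end q4, rejected

w1, w2, w3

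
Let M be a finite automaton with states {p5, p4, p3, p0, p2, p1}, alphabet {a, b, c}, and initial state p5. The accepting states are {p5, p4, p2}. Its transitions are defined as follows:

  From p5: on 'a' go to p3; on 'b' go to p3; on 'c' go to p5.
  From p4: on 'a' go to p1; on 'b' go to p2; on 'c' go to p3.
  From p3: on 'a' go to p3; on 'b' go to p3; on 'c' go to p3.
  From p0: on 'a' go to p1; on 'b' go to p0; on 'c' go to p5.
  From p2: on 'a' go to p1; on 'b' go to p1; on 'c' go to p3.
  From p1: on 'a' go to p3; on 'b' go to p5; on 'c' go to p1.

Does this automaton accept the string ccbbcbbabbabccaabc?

No

Trace: p5 -c-> p5 -c-> p5 -b-> p3 -b-> p3 -c-> p3 -b-> p3 -b-> p3 -a-> p3 -b-> p3 -b-> p3 -a-> p3 -b-> p3 -c-> p3 -c-> p3 -a-> p3 -a-> p3 -b-> p3 -c-> p3
End state p3 is not accepting.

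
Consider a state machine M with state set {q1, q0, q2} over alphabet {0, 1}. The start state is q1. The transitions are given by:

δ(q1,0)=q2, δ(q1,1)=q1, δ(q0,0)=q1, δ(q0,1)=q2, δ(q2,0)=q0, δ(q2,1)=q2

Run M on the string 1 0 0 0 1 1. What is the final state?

q1

q1 → q1 → q2 → q0 → q1 → q1 → q1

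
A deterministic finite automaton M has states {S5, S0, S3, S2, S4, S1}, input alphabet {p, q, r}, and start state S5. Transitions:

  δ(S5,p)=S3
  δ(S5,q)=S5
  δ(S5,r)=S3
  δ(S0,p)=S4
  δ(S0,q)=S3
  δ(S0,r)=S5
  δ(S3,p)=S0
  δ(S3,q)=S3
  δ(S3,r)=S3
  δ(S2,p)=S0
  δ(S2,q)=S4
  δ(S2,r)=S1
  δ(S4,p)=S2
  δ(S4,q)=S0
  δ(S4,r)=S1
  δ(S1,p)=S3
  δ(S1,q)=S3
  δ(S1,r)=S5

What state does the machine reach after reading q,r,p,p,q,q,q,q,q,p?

S0

start at S5
read 'q': S5 → S5
read 'r': S5 → S3
read 'p': S3 → S0
read 'p': S0 → S4
read 'q': S4 → S0
read 'q': S0 → S3
read 'q': S3 → S3
read 'q': S3 → S3
read 'q': S3 → S3
read 'p': S3 → S0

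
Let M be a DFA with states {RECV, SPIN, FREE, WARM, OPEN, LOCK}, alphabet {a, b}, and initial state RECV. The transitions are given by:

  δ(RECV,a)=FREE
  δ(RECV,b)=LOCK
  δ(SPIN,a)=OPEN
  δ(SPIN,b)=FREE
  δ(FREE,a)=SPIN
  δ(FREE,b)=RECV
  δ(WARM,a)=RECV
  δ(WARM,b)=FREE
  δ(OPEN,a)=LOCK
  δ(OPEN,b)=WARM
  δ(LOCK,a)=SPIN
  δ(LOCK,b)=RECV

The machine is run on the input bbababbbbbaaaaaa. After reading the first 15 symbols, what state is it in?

SPIN

Trace: RECV -b-> LOCK -b-> RECV -a-> FREE -b-> RECV -a-> FREE -b-> RECV -b-> LOCK -b-> RECV -b-> LOCK -b-> RECV -a-> FREE -a-> SPIN -a-> OPEN -a-> LOCK -a-> SPIN
After 15 symbols: SPIN.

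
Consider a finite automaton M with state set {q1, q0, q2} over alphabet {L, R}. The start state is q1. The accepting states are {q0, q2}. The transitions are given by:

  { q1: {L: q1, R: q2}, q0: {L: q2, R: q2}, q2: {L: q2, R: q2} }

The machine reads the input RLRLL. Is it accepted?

q1 → q2 → q2 → q2 → q2 → q2
End state q2 is accepting.

Yes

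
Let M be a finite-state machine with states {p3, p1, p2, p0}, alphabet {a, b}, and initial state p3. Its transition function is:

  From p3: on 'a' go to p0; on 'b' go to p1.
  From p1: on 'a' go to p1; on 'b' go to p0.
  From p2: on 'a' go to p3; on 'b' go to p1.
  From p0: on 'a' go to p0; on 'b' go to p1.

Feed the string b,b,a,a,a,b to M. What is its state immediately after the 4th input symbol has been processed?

Trace: p3 -b-> p1 -b-> p0 -a-> p0 -a-> p0
After 4 symbols: p0.

p0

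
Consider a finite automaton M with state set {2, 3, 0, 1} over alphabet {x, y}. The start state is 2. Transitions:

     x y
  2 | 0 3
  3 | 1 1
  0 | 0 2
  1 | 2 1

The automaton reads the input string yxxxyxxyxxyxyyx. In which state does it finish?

Trace: 2 -y-> 3 -x-> 1 -x-> 2 -x-> 0 -y-> 2 -x-> 0 -x-> 0 -y-> 2 -x-> 0 -x-> 0 -y-> 2 -x-> 0 -y-> 2 -y-> 3 -x-> 1

1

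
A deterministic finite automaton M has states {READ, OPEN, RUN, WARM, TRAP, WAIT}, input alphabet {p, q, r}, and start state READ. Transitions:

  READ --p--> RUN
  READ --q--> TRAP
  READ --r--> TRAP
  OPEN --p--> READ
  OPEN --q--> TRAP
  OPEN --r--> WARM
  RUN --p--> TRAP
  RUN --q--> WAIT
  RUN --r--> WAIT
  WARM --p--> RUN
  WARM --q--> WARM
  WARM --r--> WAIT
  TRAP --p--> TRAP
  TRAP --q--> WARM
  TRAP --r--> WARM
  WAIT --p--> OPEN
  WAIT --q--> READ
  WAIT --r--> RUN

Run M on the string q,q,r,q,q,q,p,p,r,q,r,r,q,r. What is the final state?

start at READ
read 'q': READ → TRAP
read 'q': TRAP → WARM
read 'r': WARM → WAIT
read 'q': WAIT → READ
read 'q': READ → TRAP
read 'q': TRAP → WARM
read 'p': WARM → RUN
read 'p': RUN → TRAP
read 'r': TRAP → WARM
read 'q': WARM → WARM
read 'r': WARM → WAIT
read 'r': WAIT → RUN
read 'q': RUN → WAIT
read 'r': WAIT → RUN

RUN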